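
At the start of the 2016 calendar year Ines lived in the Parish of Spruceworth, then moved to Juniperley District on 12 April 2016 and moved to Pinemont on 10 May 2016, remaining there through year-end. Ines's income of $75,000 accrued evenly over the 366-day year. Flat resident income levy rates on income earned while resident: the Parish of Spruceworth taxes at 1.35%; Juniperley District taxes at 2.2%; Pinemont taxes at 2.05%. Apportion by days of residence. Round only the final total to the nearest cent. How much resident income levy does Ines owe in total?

The Parish of Spruceworth, 1 January – 11 April 2016: 102 days → $75,000 × 1.35% × 102/366 = $282.1721
Juniperley District, 12 April – 9 May 2016: 28 days → $75,000 × 2.2% × 28/366 = $126.2295
Pinemont, 10 May – 31 December 2016: 236 days → $75,000 × 2.05% × 236/366 = $991.3934
Total = $1,399.7951

$1,399.80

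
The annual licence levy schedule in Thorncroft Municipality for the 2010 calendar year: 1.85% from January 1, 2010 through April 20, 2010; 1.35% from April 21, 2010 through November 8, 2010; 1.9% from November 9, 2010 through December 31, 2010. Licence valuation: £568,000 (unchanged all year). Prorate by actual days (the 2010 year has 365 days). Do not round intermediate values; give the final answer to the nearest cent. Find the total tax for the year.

£8,977.51

January 1 – April 20, 2010: 110 days at 1.85% → £568,000 × 1.85% × 110/365 = £3,166.7945
April 21 – November 8, 2010: 202 days at 1.35% → £568,000 × 1.35% × 202/365 = £4,243.6603
November 9 – December 31, 2010: 53 days at 1.9% → £568,000 × 1.9% × 53/365 = £1,567.0575
Total = £8,977.5123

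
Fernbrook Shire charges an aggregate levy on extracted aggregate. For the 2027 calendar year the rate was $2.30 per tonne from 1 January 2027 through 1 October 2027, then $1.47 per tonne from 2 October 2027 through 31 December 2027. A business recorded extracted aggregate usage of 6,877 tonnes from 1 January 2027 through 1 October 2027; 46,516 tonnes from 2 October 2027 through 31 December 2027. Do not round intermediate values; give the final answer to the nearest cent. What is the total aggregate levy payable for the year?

1 January – 1 October 2027: 6,877 tonnes at $2.30/tonne → $15817.10
2 October – 31 December 2027: 46,516 tonnes at $1.47/tonne → $68378.52

$84195.62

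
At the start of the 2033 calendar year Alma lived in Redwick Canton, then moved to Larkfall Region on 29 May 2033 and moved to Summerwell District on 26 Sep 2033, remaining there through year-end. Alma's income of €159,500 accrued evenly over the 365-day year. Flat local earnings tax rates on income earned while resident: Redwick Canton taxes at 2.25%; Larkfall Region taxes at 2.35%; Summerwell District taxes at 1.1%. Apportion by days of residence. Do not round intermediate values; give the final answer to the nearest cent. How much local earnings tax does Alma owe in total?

Redwick Canton, 1 Jan – 28 May 2033: 148 days → €159,500 × 2.25% × 148/365 = €1,455.1644
Larkfall Region, 29 May – 25 Sep 2033: 120 days → €159,500 × 2.35% × 120/365 = €1,232.3014
Summerwell District, 26 Sep – 31 Dec 2033: 97 days → €159,500 × 1.1% × 97/365 = €466.2644
Total = €3,153.7301

€3,153.73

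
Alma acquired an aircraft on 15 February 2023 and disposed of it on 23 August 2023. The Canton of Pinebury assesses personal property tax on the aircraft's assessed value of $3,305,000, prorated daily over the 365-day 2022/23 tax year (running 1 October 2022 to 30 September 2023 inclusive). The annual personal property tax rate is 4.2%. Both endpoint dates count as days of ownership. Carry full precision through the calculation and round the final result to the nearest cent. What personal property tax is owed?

Days held (15 February – 23 August 2023): 190 out of 365
Tax = $3,305,000 × 4.2% × 190/365 = $72,257.2603

$72,257.26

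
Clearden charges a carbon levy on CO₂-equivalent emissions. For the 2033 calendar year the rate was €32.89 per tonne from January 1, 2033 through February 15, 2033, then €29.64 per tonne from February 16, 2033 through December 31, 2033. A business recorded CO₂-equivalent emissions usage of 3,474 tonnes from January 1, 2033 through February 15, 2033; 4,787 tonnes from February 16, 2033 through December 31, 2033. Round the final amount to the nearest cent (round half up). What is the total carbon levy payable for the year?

€256146.54

January 1 – February 15, 2033: 3,474 tonnes at €32.89/tonne → €114259.86
February 16 – December 31, 2033: 4,787 tonnes at €29.64/tonne → €141886.68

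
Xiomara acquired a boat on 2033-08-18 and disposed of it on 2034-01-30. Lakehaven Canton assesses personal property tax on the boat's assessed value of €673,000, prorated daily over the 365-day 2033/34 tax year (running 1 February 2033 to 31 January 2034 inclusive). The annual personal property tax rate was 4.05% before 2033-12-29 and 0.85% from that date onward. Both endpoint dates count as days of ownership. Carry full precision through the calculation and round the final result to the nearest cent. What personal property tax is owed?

€10,449.02

2033-08-18 to 2033-12-28: 133 days at 4.05% → €673,000 × 4.05% × 133/365 = €9,931.8205
2033-12-29 to 2034-01-30: 33 days at 0.85% → €673,000 × 0.85% × 33/365 = €517.1959
Total = €10,449.0164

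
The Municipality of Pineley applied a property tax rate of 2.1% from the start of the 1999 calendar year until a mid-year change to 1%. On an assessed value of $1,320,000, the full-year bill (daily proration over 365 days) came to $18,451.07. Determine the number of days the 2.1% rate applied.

Let d = days at the first rate; then 365 − d days at the second rate.
$1,320,000 × [2.1%·d + 1%·(365−d)] / 365 = $18,451.07
Solving gives d = 132, so the new rate took effect on May 13, 1999.

132 days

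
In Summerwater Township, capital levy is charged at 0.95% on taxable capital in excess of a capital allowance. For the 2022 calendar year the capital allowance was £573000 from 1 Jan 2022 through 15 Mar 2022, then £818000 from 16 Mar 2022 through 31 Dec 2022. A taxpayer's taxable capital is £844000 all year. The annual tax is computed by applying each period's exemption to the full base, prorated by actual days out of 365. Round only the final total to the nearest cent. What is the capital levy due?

1 Jan – 15 Mar 2022: 74 days, exemption £573000 → (£844000 − £573000) × 0.95% × 74/365 = £521.9534
16 Mar – 31 Dec 2022: 291 days, exemption £818000 → (£844000 − £818000) × 0.95% × 291/365 = £196.9233
Total = £718.8767

£718.88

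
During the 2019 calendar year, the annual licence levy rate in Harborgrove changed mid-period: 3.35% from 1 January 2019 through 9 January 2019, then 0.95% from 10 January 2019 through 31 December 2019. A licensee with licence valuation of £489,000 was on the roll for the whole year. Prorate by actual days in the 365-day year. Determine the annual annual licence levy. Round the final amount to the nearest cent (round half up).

£4,934.88

1 January – 9 January 2019: 9 days at 3.35% → £489,000 × 3.35% × 9/365 = £403.9274
10 January – 31 December 2019: 356 days at 0.95% → £489,000 × 0.95% × 356/365 = £4,530.9534
Total = £4,934.8808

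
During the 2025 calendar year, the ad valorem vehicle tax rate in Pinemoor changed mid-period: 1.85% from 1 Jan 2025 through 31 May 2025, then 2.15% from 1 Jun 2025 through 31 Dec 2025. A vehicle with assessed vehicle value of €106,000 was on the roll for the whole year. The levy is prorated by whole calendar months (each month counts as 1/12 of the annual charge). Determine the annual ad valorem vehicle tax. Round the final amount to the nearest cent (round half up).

€2,146.50

1 Jan – 31 May 2025: 5 months at 1.85% → €106,000 × 1.85% × 5/12 = €817.0833
1 Jun – 31 Dec 2025: 7 months at 2.15% → €106,000 × 2.15% × 7/12 = €1,329.4167
Total = €2,146.5000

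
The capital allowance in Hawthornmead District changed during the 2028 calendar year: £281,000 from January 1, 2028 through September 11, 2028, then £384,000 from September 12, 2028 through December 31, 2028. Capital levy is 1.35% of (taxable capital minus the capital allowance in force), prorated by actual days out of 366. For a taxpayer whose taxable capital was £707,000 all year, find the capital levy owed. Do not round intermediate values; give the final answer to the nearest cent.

January 1 – September 11, 2028: 255 days, exemption £281,000 → (£707,000 − £281,000) × 1.35% × 255/366 = £4,006.8443
September 12 – December 31, 2028: 111 days, exemption £384,000 → (£707,000 − £384,000) × 1.35% × 111/366 = £1,322.4467
Total = £5,329.2910

£5,329.29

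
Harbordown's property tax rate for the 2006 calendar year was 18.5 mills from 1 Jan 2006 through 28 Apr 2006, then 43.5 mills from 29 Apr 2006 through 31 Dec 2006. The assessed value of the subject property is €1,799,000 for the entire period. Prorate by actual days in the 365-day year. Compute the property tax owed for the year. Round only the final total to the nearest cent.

€63,716.64

1 Jan – 28 Apr 2006: 118 days at 18.5 mills → €1,799,000 × 1.85% × 118/365 = €10,759.4986
29 Apr – 31 Dec 2006: 247 days at 43.5 mills → €1,799,000 × 4.35% × 247/365 = €52,957.1384
Total = €63,716.6370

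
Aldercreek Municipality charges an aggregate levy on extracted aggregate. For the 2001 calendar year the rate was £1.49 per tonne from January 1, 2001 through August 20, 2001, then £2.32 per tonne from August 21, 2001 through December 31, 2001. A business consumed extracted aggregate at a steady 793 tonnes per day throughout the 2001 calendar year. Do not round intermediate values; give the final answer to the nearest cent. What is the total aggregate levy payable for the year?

January 1 – August 20, 2001: 232 days × 793 tonnes/day = 183,976 tonnes at £1.49/tonne → £274124.24
August 21 – December 31, 2001: 133 days × 793 tonnes/day = 105,469 tonnes at £2.32/tonne → £244688.08

£518812.32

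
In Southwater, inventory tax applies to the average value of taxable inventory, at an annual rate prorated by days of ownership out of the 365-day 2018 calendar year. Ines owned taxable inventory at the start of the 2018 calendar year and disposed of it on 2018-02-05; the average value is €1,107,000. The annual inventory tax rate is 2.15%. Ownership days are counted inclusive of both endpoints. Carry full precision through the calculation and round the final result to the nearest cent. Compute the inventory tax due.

€2,347.45

Days held (2018-01-01 to 2018-02-05): 36 out of 365
Tax = €1,107,000 × 2.15% × 36/365 = €2,347.4466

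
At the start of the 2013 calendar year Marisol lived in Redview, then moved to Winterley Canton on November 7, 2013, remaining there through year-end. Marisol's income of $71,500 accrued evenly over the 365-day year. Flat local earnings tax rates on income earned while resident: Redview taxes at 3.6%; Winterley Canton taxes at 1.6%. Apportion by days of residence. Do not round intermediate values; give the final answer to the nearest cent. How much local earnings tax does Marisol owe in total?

Redview, January 1 – November 6, 2013: 310 days → $71,500 × 3.6% × 310/365 = $2,186.1370
Winterley Canton, November 7 – December 31, 2013: 55 days → $71,500 × 1.6% × 55/365 = $172.3836
Total = $2,358.5205

$2,358.52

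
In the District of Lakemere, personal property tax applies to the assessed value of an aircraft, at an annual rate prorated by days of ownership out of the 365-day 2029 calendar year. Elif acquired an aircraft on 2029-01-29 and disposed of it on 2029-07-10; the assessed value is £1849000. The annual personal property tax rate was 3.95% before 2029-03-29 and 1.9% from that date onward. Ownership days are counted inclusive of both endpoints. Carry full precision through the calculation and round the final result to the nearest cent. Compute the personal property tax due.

£21815.67

2029-01-29 to 2029-03-28: 59 days at 3.95% → £1849000 × 3.95% × 59/365 = £11805.7384
2029-03-29 to 2029-07-10: 104 days at 1.9% → £1849000 × 1.9% × 104/365 = £10009.9288
Total = £21815.6671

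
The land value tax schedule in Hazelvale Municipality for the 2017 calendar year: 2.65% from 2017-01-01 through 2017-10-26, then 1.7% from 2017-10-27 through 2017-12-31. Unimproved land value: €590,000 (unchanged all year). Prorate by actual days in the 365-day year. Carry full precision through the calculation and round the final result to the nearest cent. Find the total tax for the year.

€14,621.49

2017-01-01 to 2017-10-26: 299 days at 2.65% → €590,000 × 2.65% × 299/365 = €12,807.8493
2017-10-27 to 2017-12-31: 66 days at 1.7% → €590,000 × 1.7% × 66/365 = €1,813.6438
Total = €14,621.4932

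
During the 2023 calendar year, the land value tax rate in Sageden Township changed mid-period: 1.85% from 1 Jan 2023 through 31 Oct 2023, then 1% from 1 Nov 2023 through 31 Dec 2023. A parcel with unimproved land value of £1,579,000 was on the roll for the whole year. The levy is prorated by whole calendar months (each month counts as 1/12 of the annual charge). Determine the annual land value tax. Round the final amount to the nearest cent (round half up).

£26,974.58

1 Jan – 31 Oct 2023: 10 months at 1.85% → £1,579,000 × 1.85% × 10/12 = £24,342.9167
1 Nov – 31 Dec 2023: 2 months at 1% → £1,579,000 × 1% × 2/12 = £2,631.6667
Total = £26,974.5833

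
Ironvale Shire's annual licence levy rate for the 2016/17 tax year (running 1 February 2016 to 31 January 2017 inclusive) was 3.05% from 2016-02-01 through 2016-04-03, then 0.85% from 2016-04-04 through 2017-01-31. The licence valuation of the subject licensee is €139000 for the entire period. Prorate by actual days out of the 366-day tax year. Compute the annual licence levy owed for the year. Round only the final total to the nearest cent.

€1707.88

2016-02-01 to 2016-04-03: 63 days at 3.05% → €139000 × 3.05% × 63/366 = €729.7500
2016-04-04 to 2017-01-31: 303 days at 0.85% → €139000 × 0.85% × 303/366 = €978.1270
Total = €1707.8770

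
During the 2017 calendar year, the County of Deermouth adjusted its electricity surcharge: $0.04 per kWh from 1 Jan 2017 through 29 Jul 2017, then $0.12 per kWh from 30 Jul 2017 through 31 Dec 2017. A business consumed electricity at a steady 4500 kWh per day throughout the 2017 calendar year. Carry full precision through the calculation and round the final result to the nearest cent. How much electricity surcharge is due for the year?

$121500.00

1 Jan – 29 Jul 2017: 210 days × 4500 kWh/day = 945,000 kWh at $0.04/kWh → $37800.00
30 Jul – 31 Dec 2017: 155 days × 4500 kWh/day = 697,500 kWh at $0.12/kWh → $83700.00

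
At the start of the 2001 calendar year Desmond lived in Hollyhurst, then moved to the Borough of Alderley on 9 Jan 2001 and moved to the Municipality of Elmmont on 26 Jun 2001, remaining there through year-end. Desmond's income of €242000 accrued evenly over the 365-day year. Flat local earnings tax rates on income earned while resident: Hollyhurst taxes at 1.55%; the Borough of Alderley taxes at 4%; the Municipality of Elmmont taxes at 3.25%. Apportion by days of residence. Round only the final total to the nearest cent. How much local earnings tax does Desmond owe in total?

€8610.23

Hollyhurst, 1 Jan – 8 Jan 2001: 8 days → €242000 × 1.55% × 8/365 = €82.2137
The Borough of Alderley, 9 Jan – 25 Jun 2001: 168 days → €242000 × 4% × 168/365 = €4455.4521
The Municipality of Elmmont, 26 Jun – 31 Dec 2001: 189 days → €242000 × 3.25% × 189/365 = €4072.5616
Total = €8610.2274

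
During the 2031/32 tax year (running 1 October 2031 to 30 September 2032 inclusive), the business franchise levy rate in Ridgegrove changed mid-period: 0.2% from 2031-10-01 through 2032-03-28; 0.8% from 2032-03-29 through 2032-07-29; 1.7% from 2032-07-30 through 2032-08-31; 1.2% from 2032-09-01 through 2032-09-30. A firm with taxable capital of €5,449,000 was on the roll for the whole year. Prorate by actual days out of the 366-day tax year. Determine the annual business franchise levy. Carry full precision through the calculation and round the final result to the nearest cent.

€33,721.27

2031-10-01 to 2032-03-28: 180 days at 0.2% → €5,449,000 × 0.2% × 180/366 = €5,359.6721
2032-03-29 to 2032-07-29: 123 days at 0.8% → €5,449,000 × 0.8% × 123/366 = €14,649.7705
2032-07-30 to 2032-08-31: 33 days at 1.7% → €5,449,000 × 1.7% × 33/366 = €8,352.1557
2032-09-01 to 2032-09-30: 30 days at 1.2% → €5,449,000 × 1.2% × 30/366 = €5,359.6721
Total = €33,721.2705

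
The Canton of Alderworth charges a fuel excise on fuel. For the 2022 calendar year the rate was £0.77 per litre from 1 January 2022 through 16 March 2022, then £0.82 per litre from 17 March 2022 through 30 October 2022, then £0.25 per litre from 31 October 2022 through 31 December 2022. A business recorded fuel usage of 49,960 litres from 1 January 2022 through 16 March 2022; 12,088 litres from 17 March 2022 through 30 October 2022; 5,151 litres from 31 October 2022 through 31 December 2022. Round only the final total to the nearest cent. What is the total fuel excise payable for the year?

£49,669.11

1 January – 16 March 2022: 49,960 litres at £0.77/litre → £38,469.20
17 March – 30 October 2022: 12,088 litres at £0.82/litre → £9,912.16
31 October – 31 December 2022: 5,151 litres at £0.25/litre → £1,287.75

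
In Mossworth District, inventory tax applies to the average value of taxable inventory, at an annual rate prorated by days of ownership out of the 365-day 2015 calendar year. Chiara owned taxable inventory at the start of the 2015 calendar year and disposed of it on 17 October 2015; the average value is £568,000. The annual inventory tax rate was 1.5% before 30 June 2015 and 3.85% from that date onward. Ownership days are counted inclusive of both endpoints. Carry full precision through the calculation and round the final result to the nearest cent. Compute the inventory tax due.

1 January – 29 June 2015: 180 days at 1.5% → £568,000 × 1.5% × 180/365 = £4,201.6438
30 June – 17 October 2015: 110 days at 3.85% → £568,000 × 3.85% × 110/365 = £6,590.3562
Total = £10,792.0000

£10,792.00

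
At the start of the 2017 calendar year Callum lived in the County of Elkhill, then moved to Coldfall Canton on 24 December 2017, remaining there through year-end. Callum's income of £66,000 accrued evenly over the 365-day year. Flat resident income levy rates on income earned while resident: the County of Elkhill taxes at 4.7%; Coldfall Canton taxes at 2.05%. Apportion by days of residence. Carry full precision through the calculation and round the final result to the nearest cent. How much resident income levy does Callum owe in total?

£3,063.67

The County of Elkhill, 1 January – 23 December 2017: 357 days → £66,000 × 4.7% × 357/365 = £3,034.0110
Coldfall Canton, 24 December – 31 December 2017: 8 days → £66,000 × 2.05% × 8/365 = £29.6548
Total = £3,063.6658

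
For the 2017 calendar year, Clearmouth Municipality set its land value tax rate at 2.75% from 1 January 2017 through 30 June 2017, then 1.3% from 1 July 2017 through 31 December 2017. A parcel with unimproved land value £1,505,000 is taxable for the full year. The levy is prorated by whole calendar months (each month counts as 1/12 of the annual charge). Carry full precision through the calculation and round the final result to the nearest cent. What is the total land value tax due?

1 January – 30 June 2017: 6 months at 2.75% → £1,505,000 × 2.75% × 6/12 = £20,693.7500
1 July – 31 December 2017: 6 months at 1.3% → £1,505,000 × 1.3% × 6/12 = £9,782.5000
Total = £30,476.2500

£30,476.25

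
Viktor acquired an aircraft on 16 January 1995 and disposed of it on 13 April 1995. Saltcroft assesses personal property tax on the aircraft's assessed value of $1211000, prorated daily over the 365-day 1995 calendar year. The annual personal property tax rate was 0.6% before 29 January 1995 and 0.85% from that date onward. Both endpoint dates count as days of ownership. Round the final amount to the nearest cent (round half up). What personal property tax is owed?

$2373.89

16 January – 28 January 1995: 13 days at 0.6% → $1211000 × 0.6% × 13/365 = $258.7890
29 January – 13 April 1995: 75 days at 0.85% → $1211000 × 0.85% × 75/365 = $2115.1027
Total = $2373.8918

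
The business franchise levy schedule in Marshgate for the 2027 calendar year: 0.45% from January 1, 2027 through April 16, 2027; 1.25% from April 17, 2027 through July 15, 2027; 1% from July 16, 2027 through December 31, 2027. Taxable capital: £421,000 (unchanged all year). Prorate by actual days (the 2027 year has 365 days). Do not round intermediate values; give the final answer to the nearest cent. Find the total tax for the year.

January 1 – April 16, 2027: 106 days at 0.45% → £421,000 × 0.45% × 106/365 = £550.1836
April 17 – July 15, 2027: 90 days at 1.25% → £421,000 × 1.25% × 90/365 = £1,297.6027
July 16 – December 31, 2027: 169 days at 1% → £421,000 × 1% × 169/365 = £1,949.2877
Total = £3,797.0740

£3,797.07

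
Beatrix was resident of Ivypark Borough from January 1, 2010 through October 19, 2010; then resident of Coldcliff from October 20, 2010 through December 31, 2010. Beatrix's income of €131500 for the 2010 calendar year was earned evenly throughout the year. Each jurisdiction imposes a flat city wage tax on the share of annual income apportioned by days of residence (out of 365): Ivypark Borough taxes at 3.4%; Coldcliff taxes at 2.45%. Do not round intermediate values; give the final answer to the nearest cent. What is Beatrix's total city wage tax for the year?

Ivypark Borough, January 1 – October 19, 2010: 292 days → €131500 × 3.4% × 292/365 = €3576.8000
Coldcliff, October 20 – December 31, 2010: 73 days → €131500 × 2.45% × 73/365 = €644.3500
Total = €4221.1500

€4221.15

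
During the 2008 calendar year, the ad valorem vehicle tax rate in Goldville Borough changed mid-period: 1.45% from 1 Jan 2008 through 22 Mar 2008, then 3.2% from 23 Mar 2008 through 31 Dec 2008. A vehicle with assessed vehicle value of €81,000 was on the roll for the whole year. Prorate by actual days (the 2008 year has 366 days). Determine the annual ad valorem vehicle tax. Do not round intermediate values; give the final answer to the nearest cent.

1 Jan – 22 Mar 2008: 82 days at 1.45% → €81,000 × 1.45% × 82/366 = €263.1393
23 Mar – 31 Dec 2008: 284 days at 3.2% → €81,000 × 3.2% × 284/366 = €2,011.2787
Total = €2,274.4180

€2,274.42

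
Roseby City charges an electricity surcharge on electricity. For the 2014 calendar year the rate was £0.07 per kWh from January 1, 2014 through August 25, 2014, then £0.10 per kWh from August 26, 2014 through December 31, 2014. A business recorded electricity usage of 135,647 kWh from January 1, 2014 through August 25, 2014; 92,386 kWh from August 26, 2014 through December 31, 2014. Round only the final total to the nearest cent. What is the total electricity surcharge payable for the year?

January 1 – August 25, 2014: 135,647 kWh at £0.07/kWh → £9,495.29
August 26 – December 31, 2014: 92,386 kWh at £0.10/kWh → £9,238.60

£18,733.89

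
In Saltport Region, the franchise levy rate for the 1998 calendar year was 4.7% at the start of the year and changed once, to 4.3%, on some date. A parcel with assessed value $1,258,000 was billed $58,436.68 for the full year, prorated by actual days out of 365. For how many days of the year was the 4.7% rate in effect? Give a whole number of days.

315 days

Let d = days at the first rate; then 365 − d days at the second rate.
$1,258,000 × [4.7%·d + 4.3%·(365−d)] / 365 = $58,436.68
Solving gives d = 315, so the new rate took effect on 12 Nov 1998.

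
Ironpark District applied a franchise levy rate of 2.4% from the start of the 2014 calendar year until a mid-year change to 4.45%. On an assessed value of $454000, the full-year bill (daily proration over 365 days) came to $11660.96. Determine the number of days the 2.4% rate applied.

335 days

Let d = days at the first rate; then 365 − d days at the second rate.
$454000 × [2.4%·d + 4.45%·(365−d)] / 365 = $11660.96
Solving gives d = 335, so the new rate took effect on December 2, 2014.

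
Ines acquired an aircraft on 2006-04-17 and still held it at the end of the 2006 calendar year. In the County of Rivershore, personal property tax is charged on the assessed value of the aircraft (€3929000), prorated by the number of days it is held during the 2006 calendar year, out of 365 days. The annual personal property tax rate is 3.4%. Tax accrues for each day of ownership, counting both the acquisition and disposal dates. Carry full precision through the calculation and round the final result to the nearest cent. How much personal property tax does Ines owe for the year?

Days held (2006-04-17 to 2006-12-31): 259 out of 365
Tax = €3929000 × 3.4% × 259/365 = €94791.1616

€94791.16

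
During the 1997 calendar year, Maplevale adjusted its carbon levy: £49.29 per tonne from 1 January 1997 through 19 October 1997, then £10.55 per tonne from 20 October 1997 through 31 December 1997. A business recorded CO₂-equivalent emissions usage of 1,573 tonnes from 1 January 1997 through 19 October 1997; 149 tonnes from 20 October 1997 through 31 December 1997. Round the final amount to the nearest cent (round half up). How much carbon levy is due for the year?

£79105.12

1 January – 19 October 1997: 1,573 tonnes at £49.29/tonne → £77533.17
20 October – 31 December 1997: 149 tonnes at £10.55/tonne → £1571.95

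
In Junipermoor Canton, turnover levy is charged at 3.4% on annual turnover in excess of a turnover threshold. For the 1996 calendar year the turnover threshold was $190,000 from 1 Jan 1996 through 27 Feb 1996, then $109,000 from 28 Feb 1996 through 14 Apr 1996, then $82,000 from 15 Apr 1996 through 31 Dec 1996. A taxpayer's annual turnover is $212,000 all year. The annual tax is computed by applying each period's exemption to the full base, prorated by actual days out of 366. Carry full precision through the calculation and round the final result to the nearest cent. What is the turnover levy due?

1 Jan – 27 Feb 1996: 58 days, exemption $190,000 → ($212,000 − $190,000) × 3.4% × 58/366 = $118.5355
28 Feb – 14 Apr 1996: 47 days, exemption $109,000 → ($212,000 − $109,000) × 3.4% × 47/366 = $449.7104
15 Apr – 31 Dec 1996: 261 days, exemption $82,000 → ($212,000 − $82,000) × 3.4% × 261/366 = $3,151.9672
Total = $3,720.2131

$3,720.21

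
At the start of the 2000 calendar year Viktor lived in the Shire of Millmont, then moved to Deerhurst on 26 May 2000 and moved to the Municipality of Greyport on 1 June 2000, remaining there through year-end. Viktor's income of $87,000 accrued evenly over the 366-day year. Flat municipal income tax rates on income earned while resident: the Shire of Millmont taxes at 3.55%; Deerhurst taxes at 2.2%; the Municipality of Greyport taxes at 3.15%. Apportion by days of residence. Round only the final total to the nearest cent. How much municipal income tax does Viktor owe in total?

$2,865.77

The Shire of Millmont, 1 January – 25 May 2000: 146 days → $87,000 × 3.55% × 146/366 = $1,232.0246
Deerhurst, 26 May – 31 May 2000: 6 days → $87,000 × 2.2% × 6/366 = $31.3770
The Municipality of Greyport, 1 June – 31 December 2000: 214 days → $87,000 × 3.15% × 214/366 = $1,602.3689
Total = $2,865.7705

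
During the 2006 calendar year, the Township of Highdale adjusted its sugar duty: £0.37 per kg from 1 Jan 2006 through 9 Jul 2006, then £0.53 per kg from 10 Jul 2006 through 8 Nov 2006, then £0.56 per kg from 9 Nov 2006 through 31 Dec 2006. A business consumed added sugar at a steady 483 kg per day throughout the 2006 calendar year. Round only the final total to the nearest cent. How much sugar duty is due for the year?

1 Jan – 9 Jul 2006: 190 days × 483 kg/day = 91,770 kg at £0.37/kg → £33,954.90
10 Jul – 8 Nov 2006: 122 days × 483 kg/day = 58,926 kg at £0.53/kg → £31,230.78
9 Nov – 31 Dec 2006: 53 days × 483 kg/day = 25,599 kg at £0.56/kg → £14,335.44

£79,521.12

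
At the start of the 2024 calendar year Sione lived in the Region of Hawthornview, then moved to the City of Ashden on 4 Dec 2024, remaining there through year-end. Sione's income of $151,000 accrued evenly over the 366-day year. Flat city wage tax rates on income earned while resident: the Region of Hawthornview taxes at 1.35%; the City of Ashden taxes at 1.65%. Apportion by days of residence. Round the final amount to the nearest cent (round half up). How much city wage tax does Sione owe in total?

The Region of Hawthornview, 1 Jan – 3 Dec 2024: 338 days → $151,000 × 1.35% × 338/366 = $1,882.5492
The City of Ashden, 4 Dec – 31 Dec 2024: 28 days → $151,000 × 1.65% × 28/366 = $190.6066
Total = $2,073.1557

$2,073.16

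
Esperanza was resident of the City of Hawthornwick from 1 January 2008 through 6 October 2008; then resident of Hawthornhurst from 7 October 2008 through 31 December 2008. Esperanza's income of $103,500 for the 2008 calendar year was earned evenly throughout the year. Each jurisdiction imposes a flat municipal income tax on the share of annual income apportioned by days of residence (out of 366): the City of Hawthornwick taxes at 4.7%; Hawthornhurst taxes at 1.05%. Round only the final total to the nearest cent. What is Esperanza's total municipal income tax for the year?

$3,976.83

The City of Hawthornwick, 1 January – 6 October 2008: 280 days → $103,500 × 4.7% × 280/366 = $3,721.4754
Hawthornhurst, 7 October – 31 December 2008: 86 days → $103,500 × 1.05% × 86/366 = $255.3566
Total = $3,976.8320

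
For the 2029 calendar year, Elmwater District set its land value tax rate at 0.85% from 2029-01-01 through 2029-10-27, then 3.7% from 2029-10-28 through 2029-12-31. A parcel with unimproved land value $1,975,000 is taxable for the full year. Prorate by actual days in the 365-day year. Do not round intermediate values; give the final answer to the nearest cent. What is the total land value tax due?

$26,811.30

2029-01-01 to 2029-10-27: 300 days at 0.85% → $1,975,000 × 0.85% × 300/365 = $13,797.9452
2029-10-28 to 2029-12-31: 65 days at 3.7% → $1,975,000 × 3.7% × 65/365 = $13,013.3562
Total = $26,811.3014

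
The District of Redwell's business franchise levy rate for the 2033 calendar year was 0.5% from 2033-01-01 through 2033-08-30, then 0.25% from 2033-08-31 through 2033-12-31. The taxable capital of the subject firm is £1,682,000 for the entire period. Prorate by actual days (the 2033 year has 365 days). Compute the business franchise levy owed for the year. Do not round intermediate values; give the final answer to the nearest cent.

2033-01-01 to 2033-08-30: 242 days at 0.5% → £1,682,000 × 0.5% × 242/365 = £5,575.9452
2033-08-31 to 2033-12-31: 123 days at 0.25% → £1,682,000 × 0.25% × 123/365 = £1,417.0274
Total = £6,992.9726

£6,992.97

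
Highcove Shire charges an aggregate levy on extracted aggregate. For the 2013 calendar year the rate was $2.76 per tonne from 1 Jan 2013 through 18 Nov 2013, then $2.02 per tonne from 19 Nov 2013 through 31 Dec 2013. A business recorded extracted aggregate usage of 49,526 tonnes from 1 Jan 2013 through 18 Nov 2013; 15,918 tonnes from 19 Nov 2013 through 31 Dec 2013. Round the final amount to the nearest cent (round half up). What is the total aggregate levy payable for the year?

$168,846.12

1 Jan – 18 Nov 2013: 49,526 tonnes at $2.76/tonne → $136,691.76
19 Nov – 31 Dec 2013: 15,918 tonnes at $2.02/tonne → $32,154.36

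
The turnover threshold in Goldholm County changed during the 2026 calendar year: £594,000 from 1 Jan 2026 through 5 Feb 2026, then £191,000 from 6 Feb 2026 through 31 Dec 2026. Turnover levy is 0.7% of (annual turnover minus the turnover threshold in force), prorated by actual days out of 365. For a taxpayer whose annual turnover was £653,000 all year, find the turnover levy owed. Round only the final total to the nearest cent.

1 Jan – 5 Feb 2026: 36 days, exemption £594,000 → (£653,000 − £594,000) × 0.7% × 36/365 = £40.7342
6 Feb – 31 Dec 2026: 329 days, exemption £191,000 → (£653,000 − £191,000) × 0.7% × 329/365 = £2,915.0301
Total = £2,955.7644

£2,955.76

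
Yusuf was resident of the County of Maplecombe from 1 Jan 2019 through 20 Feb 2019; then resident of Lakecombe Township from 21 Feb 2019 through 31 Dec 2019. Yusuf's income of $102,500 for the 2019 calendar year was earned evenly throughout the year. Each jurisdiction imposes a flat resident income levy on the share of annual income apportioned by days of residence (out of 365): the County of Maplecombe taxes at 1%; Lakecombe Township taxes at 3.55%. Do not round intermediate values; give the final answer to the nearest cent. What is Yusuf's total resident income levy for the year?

The County of Maplecombe, 1 Jan – 20 Feb 2019: 51 days → $102,500 × 1% × 51/365 = $143.2192
Lakecombe Township, 21 Feb – 31 Dec 2019: 314 days → $102,500 × 3.55% × 314/365 = $3,130.3219
Total = $3,273.5411

$3,273.54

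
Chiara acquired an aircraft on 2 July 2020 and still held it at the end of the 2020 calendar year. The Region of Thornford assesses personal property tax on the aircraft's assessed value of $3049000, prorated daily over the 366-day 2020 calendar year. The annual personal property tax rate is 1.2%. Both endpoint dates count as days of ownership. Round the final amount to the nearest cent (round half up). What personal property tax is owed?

$18294.00

Days held (2 July – 31 December 2020): 183 out of 366
Tax = $3049000 × 1.2% × 183/366 = $18294.0000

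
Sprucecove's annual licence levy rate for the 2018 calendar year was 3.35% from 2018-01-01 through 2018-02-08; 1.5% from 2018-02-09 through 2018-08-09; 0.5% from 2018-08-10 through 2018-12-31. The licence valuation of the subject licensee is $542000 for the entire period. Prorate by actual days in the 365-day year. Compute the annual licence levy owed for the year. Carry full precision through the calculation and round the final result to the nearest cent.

$7063.08

2018-01-01 to 2018-02-08: 39 days at 3.35% → $542000 × 3.35% × 39/365 = $1940.0630
2018-02-09 to 2018-08-09: 182 days at 1.5% → $542000 × 1.5% × 182/365 = $4053.8630
2018-08-10 to 2018-12-31: 144 days at 0.5% → $542000 × 0.5% × 144/365 = $1069.1507
Total = $7063.0767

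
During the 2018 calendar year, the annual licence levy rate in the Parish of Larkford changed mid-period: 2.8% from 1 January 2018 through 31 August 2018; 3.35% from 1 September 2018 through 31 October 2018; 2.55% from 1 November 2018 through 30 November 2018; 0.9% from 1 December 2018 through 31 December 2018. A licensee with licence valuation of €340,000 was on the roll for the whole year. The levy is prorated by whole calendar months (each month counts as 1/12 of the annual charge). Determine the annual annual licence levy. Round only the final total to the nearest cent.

€9,222.50

1 January – 31 August 2018: 8 months at 2.8% → €340,000 × 2.8% × 8/12 = €6,346.6667
1 September – 31 October 2018: 2 months at 3.35% → €340,000 × 3.35% × 2/12 = €1,898.3333
1 November – 30 November 2018: 1 month at 2.55% → €340,000 × 2.55% × 1/12 = €722.5000
1 December – 31 December 2018: 1 month at 0.9% → €340,000 × 0.9% × 1/12 = €255.0000
Total = €9,222.5000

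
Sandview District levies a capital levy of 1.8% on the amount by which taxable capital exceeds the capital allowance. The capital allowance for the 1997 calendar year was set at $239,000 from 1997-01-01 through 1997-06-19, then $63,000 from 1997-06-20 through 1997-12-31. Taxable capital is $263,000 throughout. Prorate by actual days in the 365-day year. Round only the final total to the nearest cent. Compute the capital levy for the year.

1997-01-01 to 1997-06-19: 170 days, exemption $239,000 → ($263,000 − $239,000) × 1.8% × 170/365 = $201.2055
1997-06-20 to 1997-12-31: 195 days, exemption $63,000 → ($263,000 − $63,000) × 1.8% × 195/365 = $1,923.2877
Total = $2,124.4932

$2,124.49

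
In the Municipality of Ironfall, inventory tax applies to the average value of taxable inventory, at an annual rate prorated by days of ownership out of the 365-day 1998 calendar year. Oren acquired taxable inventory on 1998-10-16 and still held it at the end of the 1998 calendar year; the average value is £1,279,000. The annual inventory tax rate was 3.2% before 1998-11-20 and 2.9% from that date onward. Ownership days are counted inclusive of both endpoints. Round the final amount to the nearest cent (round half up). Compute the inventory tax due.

£8,192.61

1998-10-16 to 1998-11-19: 35 days at 3.2% → £1,279,000 × 3.2% × 35/365 = £3,924.6027
1998-11-20 to 1998-12-31: 42 days at 2.9% → £1,279,000 × 2.9% × 42/365 = £4,268.0055
Total = £8,192.6082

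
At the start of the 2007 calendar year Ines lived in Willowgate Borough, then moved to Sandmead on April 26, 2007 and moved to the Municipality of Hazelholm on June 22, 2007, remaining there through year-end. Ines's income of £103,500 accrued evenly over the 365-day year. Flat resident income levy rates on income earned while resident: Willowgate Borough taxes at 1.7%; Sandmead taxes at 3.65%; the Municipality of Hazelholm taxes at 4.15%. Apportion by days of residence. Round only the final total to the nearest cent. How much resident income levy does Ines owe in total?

£3,415.50

Willowgate Borough, January 1 – April 25, 2007: 115 days → £103,500 × 1.7% × 115/365 = £554.3630
Sandmead, April 26 – June 21, 2007: 57 days → £103,500 × 3.65% × 57/365 = £589.9500
The Municipality of Hazelholm, June 22 – December 31, 2007: 193 days → £103,500 × 4.15% × 193/365 = £2,271.1870
Total = £3,415.5000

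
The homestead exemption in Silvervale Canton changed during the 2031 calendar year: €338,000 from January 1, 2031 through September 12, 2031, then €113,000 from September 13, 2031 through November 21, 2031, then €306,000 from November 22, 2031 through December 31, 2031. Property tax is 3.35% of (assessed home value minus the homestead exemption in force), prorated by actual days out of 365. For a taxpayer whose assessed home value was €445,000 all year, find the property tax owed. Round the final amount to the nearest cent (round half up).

January 1 – September 12, 2031: 255 days, exemption €338,000 → (€445,000 − €338,000) × 3.35% × 255/365 = €2,504.2397
September 13 – November 21, 2031: 70 days, exemption €113,000 → (€445,000 − €113,000) × 3.35% × 70/365 = €2,132.9863
November 22 – December 31, 2031: 40 days, exemption €306,000 → (€445,000 − €306,000) × 3.35% × 40/365 = €510.3014
Total = €5,147.5274

€5,147.53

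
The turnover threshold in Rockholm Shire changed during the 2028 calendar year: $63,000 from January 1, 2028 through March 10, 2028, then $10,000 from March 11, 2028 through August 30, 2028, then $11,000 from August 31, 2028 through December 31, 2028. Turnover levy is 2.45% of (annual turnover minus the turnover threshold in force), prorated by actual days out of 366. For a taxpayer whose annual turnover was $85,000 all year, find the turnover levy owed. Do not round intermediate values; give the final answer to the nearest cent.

$1,580.92

January 1 – March 10, 2028: 70 days, exemption $63,000 → ($85,000 − $63,000) × 2.45% × 70/366 = $103.0874
March 11 – August 30, 2028: 173 days, exemption $10,000 → ($85,000 − $10,000) × 2.45% × 173/366 = $868.5451
August 31 – December 31, 2028: 123 days, exemption $11,000 → ($85,000 − $11,000) × 2.45% × 123/366 = $609.2869
Total = $1,580.9194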